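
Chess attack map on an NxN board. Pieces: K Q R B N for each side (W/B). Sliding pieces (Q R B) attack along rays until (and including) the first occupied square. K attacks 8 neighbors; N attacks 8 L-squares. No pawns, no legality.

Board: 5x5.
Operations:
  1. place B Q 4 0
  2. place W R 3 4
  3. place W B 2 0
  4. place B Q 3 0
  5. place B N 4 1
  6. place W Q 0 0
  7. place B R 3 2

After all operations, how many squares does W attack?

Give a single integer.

Op 1: place BQ@(4,0)
Op 2: place WR@(3,4)
Op 3: place WB@(2,0)
Op 4: place BQ@(3,0)
Op 5: place BN@(4,1)
Op 6: place WQ@(0,0)
Op 7: place BR@(3,2)
Per-piece attacks for W:
  WQ@(0,0): attacks (0,1) (0,2) (0,3) (0,4) (1,0) (2,0) (1,1) (2,2) (3,3) (4,4) [ray(1,0) blocked at (2,0)]
  WB@(2,0): attacks (3,1) (4,2) (1,1) (0,2)
  WR@(3,4): attacks (3,3) (3,2) (4,4) (2,4) (1,4) (0,4) [ray(0,-1) blocked at (3,2)]
Union (15 distinct): (0,1) (0,2) (0,3) (0,4) (1,0) (1,1) (1,4) (2,0) (2,2) (2,4) (3,1) (3,2) (3,3) (4,2) (4,4)

Answer: 15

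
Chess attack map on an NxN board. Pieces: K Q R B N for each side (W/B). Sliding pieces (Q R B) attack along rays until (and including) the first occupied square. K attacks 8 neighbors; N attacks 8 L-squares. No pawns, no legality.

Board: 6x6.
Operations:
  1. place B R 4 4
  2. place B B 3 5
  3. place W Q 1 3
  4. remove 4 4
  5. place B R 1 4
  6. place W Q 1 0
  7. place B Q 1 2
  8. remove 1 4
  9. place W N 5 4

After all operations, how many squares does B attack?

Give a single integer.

Answer: 18

Derivation:
Op 1: place BR@(4,4)
Op 2: place BB@(3,5)
Op 3: place WQ@(1,3)
Op 4: remove (4,4)
Op 5: place BR@(1,4)
Op 6: place WQ@(1,0)
Op 7: place BQ@(1,2)
Op 8: remove (1,4)
Op 9: place WN@(5,4)
Per-piece attacks for B:
  BQ@(1,2): attacks (1,3) (1,1) (1,0) (2,2) (3,2) (4,2) (5,2) (0,2) (2,3) (3,4) (4,5) (2,1) (3,0) (0,3) (0,1) [ray(0,1) blocked at (1,3); ray(0,-1) blocked at (1,0)]
  BB@(3,5): attacks (4,4) (5,3) (2,4) (1,3) [ray(-1,-1) blocked at (1,3)]
Union (18 distinct): (0,1) (0,2) (0,3) (1,0) (1,1) (1,3) (2,1) (2,2) (2,3) (2,4) (3,0) (3,2) (3,4) (4,2) (4,4) (4,5) (5,2) (5,3)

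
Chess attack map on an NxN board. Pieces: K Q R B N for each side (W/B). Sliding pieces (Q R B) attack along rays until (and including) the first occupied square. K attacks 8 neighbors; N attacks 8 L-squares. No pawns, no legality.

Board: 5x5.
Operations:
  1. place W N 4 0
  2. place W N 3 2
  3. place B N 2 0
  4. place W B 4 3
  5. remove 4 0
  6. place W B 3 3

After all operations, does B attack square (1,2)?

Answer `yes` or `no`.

Op 1: place WN@(4,0)
Op 2: place WN@(3,2)
Op 3: place BN@(2,0)
Op 4: place WB@(4,3)
Op 5: remove (4,0)
Op 6: place WB@(3,3)
Per-piece attacks for B:
  BN@(2,0): attacks (3,2) (4,1) (1,2) (0,1)
B attacks (1,2): yes

Answer: yes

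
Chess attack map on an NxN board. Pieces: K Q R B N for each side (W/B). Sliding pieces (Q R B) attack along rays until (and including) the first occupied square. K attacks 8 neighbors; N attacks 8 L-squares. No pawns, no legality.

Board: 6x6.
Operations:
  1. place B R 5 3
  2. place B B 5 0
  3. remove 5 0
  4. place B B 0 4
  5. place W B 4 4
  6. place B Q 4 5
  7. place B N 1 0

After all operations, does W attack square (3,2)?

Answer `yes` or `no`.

Answer: no

Derivation:
Op 1: place BR@(5,3)
Op 2: place BB@(5,0)
Op 3: remove (5,0)
Op 4: place BB@(0,4)
Op 5: place WB@(4,4)
Op 6: place BQ@(4,5)
Op 7: place BN@(1,0)
Per-piece attacks for W:
  WB@(4,4): attacks (5,5) (5,3) (3,5) (3,3) (2,2) (1,1) (0,0) [ray(1,-1) blocked at (5,3)]
W attacks (3,2): no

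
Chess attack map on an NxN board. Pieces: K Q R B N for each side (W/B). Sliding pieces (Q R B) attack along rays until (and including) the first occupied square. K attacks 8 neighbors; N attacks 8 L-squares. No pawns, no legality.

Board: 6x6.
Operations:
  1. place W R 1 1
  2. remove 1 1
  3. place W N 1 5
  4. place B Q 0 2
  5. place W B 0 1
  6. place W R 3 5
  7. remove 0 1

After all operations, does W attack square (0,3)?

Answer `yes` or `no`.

Answer: yes

Derivation:
Op 1: place WR@(1,1)
Op 2: remove (1,1)
Op 3: place WN@(1,5)
Op 4: place BQ@(0,2)
Op 5: place WB@(0,1)
Op 6: place WR@(3,5)
Op 7: remove (0,1)
Per-piece attacks for W:
  WN@(1,5): attacks (2,3) (3,4) (0,3)
  WR@(3,5): attacks (3,4) (3,3) (3,2) (3,1) (3,0) (4,5) (5,5) (2,5) (1,5) [ray(-1,0) blocked at (1,5)]
W attacks (0,3): yes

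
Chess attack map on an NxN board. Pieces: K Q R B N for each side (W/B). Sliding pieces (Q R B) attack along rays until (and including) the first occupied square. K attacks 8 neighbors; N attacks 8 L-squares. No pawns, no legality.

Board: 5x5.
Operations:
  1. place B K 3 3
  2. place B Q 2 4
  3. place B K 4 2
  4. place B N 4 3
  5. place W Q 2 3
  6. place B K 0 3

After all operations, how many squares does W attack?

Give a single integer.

Answer: 13

Derivation:
Op 1: place BK@(3,3)
Op 2: place BQ@(2,4)
Op 3: place BK@(4,2)
Op 4: place BN@(4,3)
Op 5: place WQ@(2,3)
Op 6: place BK@(0,3)
Per-piece attacks for W:
  WQ@(2,3): attacks (2,4) (2,2) (2,1) (2,0) (3,3) (1,3) (0,3) (3,4) (3,2) (4,1) (1,4) (1,2) (0,1) [ray(0,1) blocked at (2,4); ray(1,0) blocked at (3,3); ray(-1,0) blocked at (0,3)]
Union (13 distinct): (0,1) (0,3) (1,2) (1,3) (1,4) (2,0) (2,1) (2,2) (2,4) (3,2) (3,3) (3,4) (4,1)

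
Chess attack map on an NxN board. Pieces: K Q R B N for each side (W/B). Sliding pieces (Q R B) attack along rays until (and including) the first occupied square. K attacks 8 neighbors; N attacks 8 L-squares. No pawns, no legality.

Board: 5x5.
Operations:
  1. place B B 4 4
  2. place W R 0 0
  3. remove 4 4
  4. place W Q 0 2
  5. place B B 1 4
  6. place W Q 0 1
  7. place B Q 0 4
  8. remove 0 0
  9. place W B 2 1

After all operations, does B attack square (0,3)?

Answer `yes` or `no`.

Answer: yes

Derivation:
Op 1: place BB@(4,4)
Op 2: place WR@(0,0)
Op 3: remove (4,4)
Op 4: place WQ@(0,2)
Op 5: place BB@(1,4)
Op 6: place WQ@(0,1)
Op 7: place BQ@(0,4)
Op 8: remove (0,0)
Op 9: place WB@(2,1)
Per-piece attacks for B:
  BQ@(0,4): attacks (0,3) (0,2) (1,4) (1,3) (2,2) (3,1) (4,0) [ray(0,-1) blocked at (0,2); ray(1,0) blocked at (1,4)]
  BB@(1,4): attacks (2,3) (3,2) (4,1) (0,3)
B attacks (0,3): yes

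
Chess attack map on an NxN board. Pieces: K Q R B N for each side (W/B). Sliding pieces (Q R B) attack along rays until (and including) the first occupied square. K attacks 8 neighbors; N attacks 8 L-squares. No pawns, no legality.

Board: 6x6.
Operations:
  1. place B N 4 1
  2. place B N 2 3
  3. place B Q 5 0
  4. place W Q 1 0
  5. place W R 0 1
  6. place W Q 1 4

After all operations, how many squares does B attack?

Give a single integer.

Answer: 20

Derivation:
Op 1: place BN@(4,1)
Op 2: place BN@(2,3)
Op 3: place BQ@(5,0)
Op 4: place WQ@(1,0)
Op 5: place WR@(0,1)
Op 6: place WQ@(1,4)
Per-piece attacks for B:
  BN@(2,3): attacks (3,5) (4,4) (1,5) (0,4) (3,1) (4,2) (1,1) (0,2)
  BN@(4,1): attacks (5,3) (3,3) (2,2) (2,0)
  BQ@(5,0): attacks (5,1) (5,2) (5,3) (5,4) (5,5) (4,0) (3,0) (2,0) (1,0) (4,1) [ray(-1,0) blocked at (1,0); ray(-1,1) blocked at (4,1)]
Union (20 distinct): (0,2) (0,4) (1,0) (1,1) (1,5) (2,0) (2,2) (3,0) (3,1) (3,3) (3,5) (4,0) (4,1) (4,2) (4,4) (5,1) (5,2) (5,3) (5,4) (5,5)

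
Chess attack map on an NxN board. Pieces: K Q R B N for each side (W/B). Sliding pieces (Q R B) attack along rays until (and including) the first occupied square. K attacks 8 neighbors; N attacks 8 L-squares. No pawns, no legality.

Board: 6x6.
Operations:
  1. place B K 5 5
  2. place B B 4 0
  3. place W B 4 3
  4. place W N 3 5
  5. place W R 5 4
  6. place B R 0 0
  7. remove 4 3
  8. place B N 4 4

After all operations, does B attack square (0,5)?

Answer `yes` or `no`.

Op 1: place BK@(5,5)
Op 2: place BB@(4,0)
Op 3: place WB@(4,3)
Op 4: place WN@(3,5)
Op 5: place WR@(5,4)
Op 6: place BR@(0,0)
Op 7: remove (4,3)
Op 8: place BN@(4,4)
Per-piece attacks for B:
  BR@(0,0): attacks (0,1) (0,2) (0,3) (0,4) (0,5) (1,0) (2,0) (3,0) (4,0) [ray(1,0) blocked at (4,0)]
  BB@(4,0): attacks (5,1) (3,1) (2,2) (1,3) (0,4)
  BN@(4,4): attacks (2,5) (5,2) (3,2) (2,3)
  BK@(5,5): attacks (5,4) (4,5) (4,4)
B attacks (0,5): yes

Answer: yes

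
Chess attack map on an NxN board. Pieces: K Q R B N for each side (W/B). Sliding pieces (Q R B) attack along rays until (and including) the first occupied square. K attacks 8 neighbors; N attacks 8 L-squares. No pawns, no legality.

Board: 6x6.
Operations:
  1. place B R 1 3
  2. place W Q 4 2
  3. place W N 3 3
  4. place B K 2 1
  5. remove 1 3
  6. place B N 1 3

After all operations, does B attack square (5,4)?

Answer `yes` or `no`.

Op 1: place BR@(1,3)
Op 2: place WQ@(4,2)
Op 3: place WN@(3,3)
Op 4: place BK@(2,1)
Op 5: remove (1,3)
Op 6: place BN@(1,3)
Per-piece attacks for B:
  BN@(1,3): attacks (2,5) (3,4) (0,5) (2,1) (3,2) (0,1)
  BK@(2,1): attacks (2,2) (2,0) (3,1) (1,1) (3,2) (3,0) (1,2) (1,0)
B attacks (5,4): no

Answer: no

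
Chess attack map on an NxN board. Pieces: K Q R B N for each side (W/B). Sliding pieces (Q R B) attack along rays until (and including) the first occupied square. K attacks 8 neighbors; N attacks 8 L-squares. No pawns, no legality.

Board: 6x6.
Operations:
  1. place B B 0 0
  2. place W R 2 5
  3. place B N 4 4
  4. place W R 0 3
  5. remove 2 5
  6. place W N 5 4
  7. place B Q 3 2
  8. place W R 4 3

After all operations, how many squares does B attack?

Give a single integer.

Answer: 22

Derivation:
Op 1: place BB@(0,0)
Op 2: place WR@(2,5)
Op 3: place BN@(4,4)
Op 4: place WR@(0,3)
Op 5: remove (2,5)
Op 6: place WN@(5,4)
Op 7: place BQ@(3,2)
Op 8: place WR@(4,3)
Per-piece attacks for B:
  BB@(0,0): attacks (1,1) (2,2) (3,3) (4,4) [ray(1,1) blocked at (4,4)]
  BQ@(3,2): attacks (3,3) (3,4) (3,5) (3,1) (3,0) (4,2) (5,2) (2,2) (1,2) (0,2) (4,3) (4,1) (5,0) (2,3) (1,4) (0,5) (2,1) (1,0) [ray(1,1) blocked at (4,3)]
  BN@(4,4): attacks (2,5) (5,2) (3,2) (2,3)
Union (22 distinct): (0,2) (0,5) (1,0) (1,1) (1,2) (1,4) (2,1) (2,2) (2,3) (2,5) (3,0) (3,1) (3,2) (3,3) (3,4) (3,5) (4,1) (4,2) (4,3) (4,4) (5,0) (5,2)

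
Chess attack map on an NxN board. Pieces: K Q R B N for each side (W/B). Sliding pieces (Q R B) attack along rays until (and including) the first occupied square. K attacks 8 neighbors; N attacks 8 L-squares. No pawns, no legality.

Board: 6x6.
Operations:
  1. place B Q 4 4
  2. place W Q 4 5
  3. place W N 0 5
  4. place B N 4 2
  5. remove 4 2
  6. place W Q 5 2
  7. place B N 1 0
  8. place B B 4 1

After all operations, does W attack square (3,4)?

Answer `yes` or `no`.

Answer: yes

Derivation:
Op 1: place BQ@(4,4)
Op 2: place WQ@(4,5)
Op 3: place WN@(0,5)
Op 4: place BN@(4,2)
Op 5: remove (4,2)
Op 6: place WQ@(5,2)
Op 7: place BN@(1,0)
Op 8: place BB@(4,1)
Per-piece attacks for W:
  WN@(0,5): attacks (1,3) (2,4)
  WQ@(4,5): attacks (4,4) (5,5) (3,5) (2,5) (1,5) (0,5) (5,4) (3,4) (2,3) (1,2) (0,1) [ray(0,-1) blocked at (4,4); ray(-1,0) blocked at (0,5)]
  WQ@(5,2): attacks (5,3) (5,4) (5,5) (5,1) (5,0) (4,2) (3,2) (2,2) (1,2) (0,2) (4,3) (3,4) (2,5) (4,1) [ray(-1,-1) blocked at (4,1)]
W attacks (3,4): yes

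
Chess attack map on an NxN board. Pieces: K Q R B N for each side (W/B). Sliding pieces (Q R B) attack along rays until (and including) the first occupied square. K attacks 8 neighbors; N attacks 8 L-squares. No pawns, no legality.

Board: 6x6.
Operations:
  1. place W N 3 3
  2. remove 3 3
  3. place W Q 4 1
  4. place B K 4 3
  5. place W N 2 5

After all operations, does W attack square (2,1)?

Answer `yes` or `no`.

Op 1: place WN@(3,3)
Op 2: remove (3,3)
Op 3: place WQ@(4,1)
Op 4: place BK@(4,3)
Op 5: place WN@(2,5)
Per-piece attacks for W:
  WN@(2,5): attacks (3,3) (4,4) (1,3) (0,4)
  WQ@(4,1): attacks (4,2) (4,3) (4,0) (5,1) (3,1) (2,1) (1,1) (0,1) (5,2) (5,0) (3,2) (2,3) (1,4) (0,5) (3,0) [ray(0,1) blocked at (4,3)]
W attacks (2,1): yes

Answer: yes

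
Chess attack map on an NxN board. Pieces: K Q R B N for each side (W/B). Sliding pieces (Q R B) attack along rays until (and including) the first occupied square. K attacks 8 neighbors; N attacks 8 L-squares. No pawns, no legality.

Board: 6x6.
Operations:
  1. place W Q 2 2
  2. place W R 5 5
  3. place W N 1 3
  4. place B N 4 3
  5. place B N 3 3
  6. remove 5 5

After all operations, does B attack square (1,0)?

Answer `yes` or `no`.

Op 1: place WQ@(2,2)
Op 2: place WR@(5,5)
Op 3: place WN@(1,3)
Op 4: place BN@(4,3)
Op 5: place BN@(3,3)
Op 6: remove (5,5)
Per-piece attacks for B:
  BN@(3,3): attacks (4,5) (5,4) (2,5) (1,4) (4,1) (5,2) (2,1) (1,2)
  BN@(4,3): attacks (5,5) (3,5) (2,4) (5,1) (3,1) (2,2)
B attacks (1,0): no

Answer: no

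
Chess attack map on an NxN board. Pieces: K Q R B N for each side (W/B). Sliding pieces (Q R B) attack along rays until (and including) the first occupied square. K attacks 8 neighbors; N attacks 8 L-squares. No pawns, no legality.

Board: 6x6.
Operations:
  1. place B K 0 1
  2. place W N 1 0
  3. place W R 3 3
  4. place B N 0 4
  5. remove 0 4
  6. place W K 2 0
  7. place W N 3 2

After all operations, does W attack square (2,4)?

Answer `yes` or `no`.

Op 1: place BK@(0,1)
Op 2: place WN@(1,0)
Op 3: place WR@(3,3)
Op 4: place BN@(0,4)
Op 5: remove (0,4)
Op 6: place WK@(2,0)
Op 7: place WN@(3,2)
Per-piece attacks for W:
  WN@(1,0): attacks (2,2) (3,1) (0,2)
  WK@(2,0): attacks (2,1) (3,0) (1,0) (3,1) (1,1)
  WN@(3,2): attacks (4,4) (5,3) (2,4) (1,3) (4,0) (5,1) (2,0) (1,1)
  WR@(3,3): attacks (3,4) (3,5) (3,2) (4,3) (5,3) (2,3) (1,3) (0,3) [ray(0,-1) blocked at (3,2)]
W attacks (2,4): yes

Answer: yes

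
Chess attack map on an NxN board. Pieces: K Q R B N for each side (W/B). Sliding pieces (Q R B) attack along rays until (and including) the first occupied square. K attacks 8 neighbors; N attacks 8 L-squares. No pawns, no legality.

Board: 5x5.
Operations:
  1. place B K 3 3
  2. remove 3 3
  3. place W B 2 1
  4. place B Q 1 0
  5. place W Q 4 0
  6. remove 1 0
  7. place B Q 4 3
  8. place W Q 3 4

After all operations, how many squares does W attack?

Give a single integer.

Op 1: place BK@(3,3)
Op 2: remove (3,3)
Op 3: place WB@(2,1)
Op 4: place BQ@(1,0)
Op 5: place WQ@(4,0)
Op 6: remove (1,0)
Op 7: place BQ@(4,3)
Op 8: place WQ@(3,4)
Per-piece attacks for W:
  WB@(2,1): attacks (3,2) (4,3) (3,0) (1,2) (0,3) (1,0) [ray(1,1) blocked at (4,3)]
  WQ@(3,4): attacks (3,3) (3,2) (3,1) (3,0) (4,4) (2,4) (1,4) (0,4) (4,3) (2,3) (1,2) (0,1) [ray(1,-1) blocked at (4,3)]
  WQ@(4,0): attacks (4,1) (4,2) (4,3) (3,0) (2,0) (1,0) (0,0) (3,1) (2,2) (1,3) (0,4) [ray(0,1) blocked at (4,3)]
Union (20 distinct): (0,0) (0,1) (0,3) (0,4) (1,0) (1,2) (1,3) (1,4) (2,0) (2,2) (2,3) (2,4) (3,0) (3,1) (3,2) (3,3) (4,1) (4,2) (4,3) (4,4)

Answer: 20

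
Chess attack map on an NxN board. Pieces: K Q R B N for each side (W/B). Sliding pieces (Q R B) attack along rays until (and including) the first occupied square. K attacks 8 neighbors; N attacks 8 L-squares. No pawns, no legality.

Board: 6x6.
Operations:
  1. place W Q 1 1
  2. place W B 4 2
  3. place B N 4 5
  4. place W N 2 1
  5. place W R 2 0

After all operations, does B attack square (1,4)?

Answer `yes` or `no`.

Answer: no

Derivation:
Op 1: place WQ@(1,1)
Op 2: place WB@(4,2)
Op 3: place BN@(4,5)
Op 4: place WN@(2,1)
Op 5: place WR@(2,0)
Per-piece attacks for B:
  BN@(4,5): attacks (5,3) (3,3) (2,4)
B attacks (1,4): no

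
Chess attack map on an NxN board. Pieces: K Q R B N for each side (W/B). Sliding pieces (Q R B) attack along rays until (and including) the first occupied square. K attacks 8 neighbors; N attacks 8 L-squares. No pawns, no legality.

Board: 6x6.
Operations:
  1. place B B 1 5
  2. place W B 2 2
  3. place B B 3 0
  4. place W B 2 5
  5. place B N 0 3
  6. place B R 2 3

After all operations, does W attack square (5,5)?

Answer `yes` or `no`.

Op 1: place BB@(1,5)
Op 2: place WB@(2,2)
Op 3: place BB@(3,0)
Op 4: place WB@(2,5)
Op 5: place BN@(0,3)
Op 6: place BR@(2,3)
Per-piece attacks for W:
  WB@(2,2): attacks (3,3) (4,4) (5,5) (3,1) (4,0) (1,3) (0,4) (1,1) (0,0)
  WB@(2,5): attacks (3,4) (4,3) (5,2) (1,4) (0,3) [ray(-1,-1) blocked at (0,3)]
W attacks (5,5): yes

Answer: yes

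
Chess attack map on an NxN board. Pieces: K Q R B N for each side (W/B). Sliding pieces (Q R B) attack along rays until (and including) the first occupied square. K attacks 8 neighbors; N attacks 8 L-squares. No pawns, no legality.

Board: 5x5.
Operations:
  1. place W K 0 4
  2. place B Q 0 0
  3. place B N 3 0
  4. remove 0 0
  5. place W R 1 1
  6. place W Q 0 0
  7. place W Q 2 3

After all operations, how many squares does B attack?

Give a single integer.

Op 1: place WK@(0,4)
Op 2: place BQ@(0,0)
Op 3: place BN@(3,0)
Op 4: remove (0,0)
Op 5: place WR@(1,1)
Op 6: place WQ@(0,0)
Op 7: place WQ@(2,3)
Per-piece attacks for B:
  BN@(3,0): attacks (4,2) (2,2) (1,1)
Union (3 distinct): (1,1) (2,2) (4,2)

Answer: 3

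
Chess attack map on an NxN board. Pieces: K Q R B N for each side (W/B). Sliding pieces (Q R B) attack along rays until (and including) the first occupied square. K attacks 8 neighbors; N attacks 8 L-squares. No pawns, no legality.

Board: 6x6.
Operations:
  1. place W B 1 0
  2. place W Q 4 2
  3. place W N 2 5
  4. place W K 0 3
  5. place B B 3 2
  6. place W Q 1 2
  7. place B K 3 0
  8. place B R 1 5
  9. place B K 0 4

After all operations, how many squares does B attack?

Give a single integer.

Op 1: place WB@(1,0)
Op 2: place WQ@(4,2)
Op 3: place WN@(2,5)
Op 4: place WK@(0,3)
Op 5: place BB@(3,2)
Op 6: place WQ@(1,2)
Op 7: place BK@(3,0)
Op 8: place BR@(1,5)
Op 9: place BK@(0,4)
Per-piece attacks for B:
  BK@(0,4): attacks (0,5) (0,3) (1,4) (1,5) (1,3)
  BR@(1,5): attacks (1,4) (1,3) (1,2) (2,5) (0,5) [ray(0,-1) blocked at (1,2); ray(1,0) blocked at (2,5)]
  BK@(3,0): attacks (3,1) (4,0) (2,0) (4,1) (2,1)
  BB@(3,2): attacks (4,3) (5,4) (4,1) (5,0) (2,3) (1,4) (0,5) (2,1) (1,0) [ray(-1,-1) blocked at (1,0)]
Union (17 distinct): (0,3) (0,5) (1,0) (1,2) (1,3) (1,4) (1,5) (2,0) (2,1) (2,3) (2,5) (3,1) (4,0) (4,1) (4,3) (5,0) (5,4)

Answer: 17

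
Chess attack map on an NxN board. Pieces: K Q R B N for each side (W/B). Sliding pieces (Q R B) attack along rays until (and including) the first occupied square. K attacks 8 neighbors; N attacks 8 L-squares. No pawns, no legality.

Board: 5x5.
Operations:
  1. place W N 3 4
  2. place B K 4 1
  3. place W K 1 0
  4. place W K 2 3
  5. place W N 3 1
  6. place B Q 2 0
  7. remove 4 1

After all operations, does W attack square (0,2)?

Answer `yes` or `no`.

Answer: no

Derivation:
Op 1: place WN@(3,4)
Op 2: place BK@(4,1)
Op 3: place WK@(1,0)
Op 4: place WK@(2,3)
Op 5: place WN@(3,1)
Op 6: place BQ@(2,0)
Op 7: remove (4,1)
Per-piece attacks for W:
  WK@(1,0): attacks (1,1) (2,0) (0,0) (2,1) (0,1)
  WK@(2,3): attacks (2,4) (2,2) (3,3) (1,3) (3,4) (3,2) (1,4) (1,2)
  WN@(3,1): attacks (4,3) (2,3) (1,2) (1,0)
  WN@(3,4): attacks (4,2) (2,2) (1,3)
W attacks (0,2): no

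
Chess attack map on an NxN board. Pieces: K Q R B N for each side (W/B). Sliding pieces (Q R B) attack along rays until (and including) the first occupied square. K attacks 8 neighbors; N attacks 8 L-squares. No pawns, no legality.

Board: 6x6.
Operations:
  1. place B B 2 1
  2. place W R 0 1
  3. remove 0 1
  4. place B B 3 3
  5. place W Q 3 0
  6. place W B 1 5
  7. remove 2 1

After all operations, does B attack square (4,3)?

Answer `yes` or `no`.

Op 1: place BB@(2,1)
Op 2: place WR@(0,1)
Op 3: remove (0,1)
Op 4: place BB@(3,3)
Op 5: place WQ@(3,0)
Op 6: place WB@(1,5)
Op 7: remove (2,1)
Per-piece attacks for B:
  BB@(3,3): attacks (4,4) (5,5) (4,2) (5,1) (2,4) (1,5) (2,2) (1,1) (0,0) [ray(-1,1) blocked at (1,5)]
B attacks (4,3): no

Answer: no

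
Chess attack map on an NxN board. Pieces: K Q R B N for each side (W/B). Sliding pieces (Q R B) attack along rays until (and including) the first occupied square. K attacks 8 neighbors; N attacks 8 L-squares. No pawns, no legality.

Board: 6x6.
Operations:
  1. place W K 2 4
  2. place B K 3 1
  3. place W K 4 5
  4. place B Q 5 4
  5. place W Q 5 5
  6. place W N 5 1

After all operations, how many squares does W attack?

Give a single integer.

Op 1: place WK@(2,4)
Op 2: place BK@(3,1)
Op 3: place WK@(4,5)
Op 4: place BQ@(5,4)
Op 5: place WQ@(5,5)
Op 6: place WN@(5,1)
Per-piece attacks for W:
  WK@(2,4): attacks (2,5) (2,3) (3,4) (1,4) (3,5) (3,3) (1,5) (1,3)
  WK@(4,5): attacks (4,4) (5,5) (3,5) (5,4) (3,4)
  WN@(5,1): attacks (4,3) (3,2) (3,0)
  WQ@(5,5): attacks (5,4) (4,5) (4,4) (3,3) (2,2) (1,1) (0,0) [ray(0,-1) blocked at (5,4); ray(-1,0) blocked at (4,5)]
Union (18 distinct): (0,0) (1,1) (1,3) (1,4) (1,5) (2,2) (2,3) (2,5) (3,0) (3,2) (3,3) (3,4) (3,5) (4,3) (4,4) (4,5) (5,4) (5,5)

Answer: 18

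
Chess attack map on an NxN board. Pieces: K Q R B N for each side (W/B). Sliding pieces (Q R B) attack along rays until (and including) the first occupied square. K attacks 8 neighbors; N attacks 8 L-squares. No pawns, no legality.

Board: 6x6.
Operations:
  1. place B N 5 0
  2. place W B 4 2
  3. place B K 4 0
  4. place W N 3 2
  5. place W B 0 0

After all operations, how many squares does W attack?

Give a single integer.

Op 1: place BN@(5,0)
Op 2: place WB@(4,2)
Op 3: place BK@(4,0)
Op 4: place WN@(3,2)
Op 5: place WB@(0,0)
Per-piece attacks for W:
  WB@(0,0): attacks (1,1) (2,2) (3,3) (4,4) (5,5)
  WN@(3,2): attacks (4,4) (5,3) (2,4) (1,3) (4,0) (5,1) (2,0) (1,1)
  WB@(4,2): attacks (5,3) (5,1) (3,3) (2,4) (1,5) (3,1) (2,0)
Union (13 distinct): (1,1) (1,3) (1,5) (2,0) (2,2) (2,4) (3,1) (3,3) (4,0) (4,4) (5,1) (5,3) (5,5)

Answer: 13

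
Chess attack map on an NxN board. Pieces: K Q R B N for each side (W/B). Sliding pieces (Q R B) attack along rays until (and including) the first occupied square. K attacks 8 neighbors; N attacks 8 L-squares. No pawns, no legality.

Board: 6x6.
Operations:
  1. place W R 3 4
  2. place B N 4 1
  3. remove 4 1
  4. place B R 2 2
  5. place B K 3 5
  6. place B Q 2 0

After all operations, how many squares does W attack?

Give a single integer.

Op 1: place WR@(3,4)
Op 2: place BN@(4,1)
Op 3: remove (4,1)
Op 4: place BR@(2,2)
Op 5: place BK@(3,5)
Op 6: place BQ@(2,0)
Per-piece attacks for W:
  WR@(3,4): attacks (3,5) (3,3) (3,2) (3,1) (3,0) (4,4) (5,4) (2,4) (1,4) (0,4) [ray(0,1) blocked at (3,5)]
Union (10 distinct): (0,4) (1,4) (2,4) (3,0) (3,1) (3,2) (3,3) (3,5) (4,4) (5,4)

Answer: 10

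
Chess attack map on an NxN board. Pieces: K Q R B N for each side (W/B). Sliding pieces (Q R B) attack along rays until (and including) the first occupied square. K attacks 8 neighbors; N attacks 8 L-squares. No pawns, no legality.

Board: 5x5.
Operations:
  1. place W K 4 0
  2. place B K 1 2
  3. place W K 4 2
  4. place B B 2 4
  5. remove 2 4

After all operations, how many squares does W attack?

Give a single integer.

Answer: 6

Derivation:
Op 1: place WK@(4,0)
Op 2: place BK@(1,2)
Op 3: place WK@(4,2)
Op 4: place BB@(2,4)
Op 5: remove (2,4)
Per-piece attacks for W:
  WK@(4,0): attacks (4,1) (3,0) (3,1)
  WK@(4,2): attacks (4,3) (4,1) (3,2) (3,3) (3,1)
Union (6 distinct): (3,0) (3,1) (3,2) (3,3) (4,1) (4,3)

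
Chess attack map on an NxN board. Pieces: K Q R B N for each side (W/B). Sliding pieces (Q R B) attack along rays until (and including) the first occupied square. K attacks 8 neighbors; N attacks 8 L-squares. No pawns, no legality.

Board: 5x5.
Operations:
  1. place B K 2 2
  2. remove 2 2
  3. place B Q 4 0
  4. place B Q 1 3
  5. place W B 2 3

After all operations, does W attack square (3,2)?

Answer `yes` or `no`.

Answer: yes

Derivation:
Op 1: place BK@(2,2)
Op 2: remove (2,2)
Op 3: place BQ@(4,0)
Op 4: place BQ@(1,3)
Op 5: place WB@(2,3)
Per-piece attacks for W:
  WB@(2,3): attacks (3,4) (3,2) (4,1) (1,4) (1,2) (0,1)
W attacks (3,2): yes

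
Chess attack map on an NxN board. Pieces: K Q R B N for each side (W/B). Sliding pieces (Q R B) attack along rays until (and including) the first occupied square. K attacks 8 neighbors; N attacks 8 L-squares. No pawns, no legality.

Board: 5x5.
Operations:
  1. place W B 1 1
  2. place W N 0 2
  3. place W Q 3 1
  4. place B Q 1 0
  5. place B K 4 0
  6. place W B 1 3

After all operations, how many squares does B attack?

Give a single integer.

Answer: 11

Derivation:
Op 1: place WB@(1,1)
Op 2: place WN@(0,2)
Op 3: place WQ@(3,1)
Op 4: place BQ@(1,0)
Op 5: place BK@(4,0)
Op 6: place WB@(1,3)
Per-piece attacks for B:
  BQ@(1,0): attacks (1,1) (2,0) (3,0) (4,0) (0,0) (2,1) (3,2) (4,3) (0,1) [ray(0,1) blocked at (1,1); ray(1,0) blocked at (4,0)]
  BK@(4,0): attacks (4,1) (3,0) (3,1)
Union (11 distinct): (0,0) (0,1) (1,1) (2,0) (2,1) (3,0) (3,1) (3,2) (4,0) (4,1) (4,3)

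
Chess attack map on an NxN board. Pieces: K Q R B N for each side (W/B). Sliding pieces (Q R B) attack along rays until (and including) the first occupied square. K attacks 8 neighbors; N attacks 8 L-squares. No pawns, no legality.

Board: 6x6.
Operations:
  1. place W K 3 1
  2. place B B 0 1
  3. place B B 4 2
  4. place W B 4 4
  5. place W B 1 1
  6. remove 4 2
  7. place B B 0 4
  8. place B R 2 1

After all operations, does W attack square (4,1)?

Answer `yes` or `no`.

Answer: yes

Derivation:
Op 1: place WK@(3,1)
Op 2: place BB@(0,1)
Op 3: place BB@(4,2)
Op 4: place WB@(4,4)
Op 5: place WB@(1,1)
Op 6: remove (4,2)
Op 7: place BB@(0,4)
Op 8: place BR@(2,1)
Per-piece attacks for W:
  WB@(1,1): attacks (2,2) (3,3) (4,4) (2,0) (0,2) (0,0) [ray(1,1) blocked at (4,4)]
  WK@(3,1): attacks (3,2) (3,0) (4,1) (2,1) (4,2) (4,0) (2,2) (2,0)
  WB@(4,4): attacks (5,5) (5,3) (3,5) (3,3) (2,2) (1,1) [ray(-1,-1) blocked at (1,1)]
W attacks (4,1): yes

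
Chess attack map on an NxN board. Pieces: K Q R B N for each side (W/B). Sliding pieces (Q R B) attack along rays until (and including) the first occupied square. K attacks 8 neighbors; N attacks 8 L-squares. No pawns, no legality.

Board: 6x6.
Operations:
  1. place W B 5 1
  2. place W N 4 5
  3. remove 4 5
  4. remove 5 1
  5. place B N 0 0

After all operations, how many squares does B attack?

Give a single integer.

Op 1: place WB@(5,1)
Op 2: place WN@(4,5)
Op 3: remove (4,5)
Op 4: remove (5,1)
Op 5: place BN@(0,0)
Per-piece attacks for B:
  BN@(0,0): attacks (1,2) (2,1)
Union (2 distinct): (1,2) (2,1)

Answer: 2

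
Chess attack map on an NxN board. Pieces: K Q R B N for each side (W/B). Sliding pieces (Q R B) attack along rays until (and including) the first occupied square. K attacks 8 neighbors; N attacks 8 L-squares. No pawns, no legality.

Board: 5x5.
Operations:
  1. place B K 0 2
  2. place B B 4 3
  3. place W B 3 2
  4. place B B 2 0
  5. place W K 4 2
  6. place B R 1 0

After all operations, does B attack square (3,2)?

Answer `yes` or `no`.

Answer: yes

Derivation:
Op 1: place BK@(0,2)
Op 2: place BB@(4,3)
Op 3: place WB@(3,2)
Op 4: place BB@(2,0)
Op 5: place WK@(4,2)
Op 6: place BR@(1,0)
Per-piece attacks for B:
  BK@(0,2): attacks (0,3) (0,1) (1,2) (1,3) (1,1)
  BR@(1,0): attacks (1,1) (1,2) (1,3) (1,4) (2,0) (0,0) [ray(1,0) blocked at (2,0)]
  BB@(2,0): attacks (3,1) (4,2) (1,1) (0,2) [ray(1,1) blocked at (4,2); ray(-1,1) blocked at (0,2)]
  BB@(4,3): attacks (3,4) (3,2) [ray(-1,-1) blocked at (3,2)]
B attacks (3,2): yes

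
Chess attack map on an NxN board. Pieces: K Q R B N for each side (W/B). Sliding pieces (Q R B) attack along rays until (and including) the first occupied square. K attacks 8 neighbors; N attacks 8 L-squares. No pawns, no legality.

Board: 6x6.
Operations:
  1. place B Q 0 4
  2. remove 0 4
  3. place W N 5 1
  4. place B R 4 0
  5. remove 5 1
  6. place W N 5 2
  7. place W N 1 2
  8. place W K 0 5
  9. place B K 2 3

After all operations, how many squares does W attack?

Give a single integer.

Op 1: place BQ@(0,4)
Op 2: remove (0,4)
Op 3: place WN@(5,1)
Op 4: place BR@(4,0)
Op 5: remove (5,1)
Op 6: place WN@(5,2)
Op 7: place WN@(1,2)
Op 8: place WK@(0,5)
Op 9: place BK@(2,3)
Per-piece attacks for W:
  WK@(0,5): attacks (0,4) (1,5) (1,4)
  WN@(1,2): attacks (2,4) (3,3) (0,4) (2,0) (3,1) (0,0)
  WN@(5,2): attacks (4,4) (3,3) (4,0) (3,1)
Union (10 distinct): (0,0) (0,4) (1,4) (1,5) (2,0) (2,4) (3,1) (3,3) (4,0) (4,4)

Answer: 10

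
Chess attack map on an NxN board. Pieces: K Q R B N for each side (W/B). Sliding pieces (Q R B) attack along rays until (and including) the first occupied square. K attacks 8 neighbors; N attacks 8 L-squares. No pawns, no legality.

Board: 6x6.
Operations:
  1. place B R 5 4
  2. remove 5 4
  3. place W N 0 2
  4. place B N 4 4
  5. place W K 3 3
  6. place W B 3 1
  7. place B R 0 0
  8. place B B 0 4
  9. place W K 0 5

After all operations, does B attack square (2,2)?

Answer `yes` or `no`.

Op 1: place BR@(5,4)
Op 2: remove (5,4)
Op 3: place WN@(0,2)
Op 4: place BN@(4,4)
Op 5: place WK@(3,3)
Op 6: place WB@(3,1)
Op 7: place BR@(0,0)
Op 8: place BB@(0,4)
Op 9: place WK@(0,5)
Per-piece attacks for B:
  BR@(0,0): attacks (0,1) (0,2) (1,0) (2,0) (3,0) (4,0) (5,0) [ray(0,1) blocked at (0,2)]
  BB@(0,4): attacks (1,5) (1,3) (2,2) (3,1) [ray(1,-1) blocked at (3,1)]
  BN@(4,4): attacks (2,5) (5,2) (3,2) (2,3)
B attacks (2,2): yes

Answer: yes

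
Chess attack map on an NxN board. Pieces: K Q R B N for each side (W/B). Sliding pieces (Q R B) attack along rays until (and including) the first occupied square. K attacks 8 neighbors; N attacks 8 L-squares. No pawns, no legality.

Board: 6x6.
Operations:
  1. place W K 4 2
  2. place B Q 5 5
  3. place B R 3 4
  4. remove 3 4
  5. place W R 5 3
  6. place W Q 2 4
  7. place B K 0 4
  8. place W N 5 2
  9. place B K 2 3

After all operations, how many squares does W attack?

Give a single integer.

Answer: 22

Derivation:
Op 1: place WK@(4,2)
Op 2: place BQ@(5,5)
Op 3: place BR@(3,4)
Op 4: remove (3,4)
Op 5: place WR@(5,3)
Op 6: place WQ@(2,4)
Op 7: place BK@(0,4)
Op 8: place WN@(5,2)
Op 9: place BK@(2,3)
Per-piece attacks for W:
  WQ@(2,4): attacks (2,5) (2,3) (3,4) (4,4) (5,4) (1,4) (0,4) (3,5) (3,3) (4,2) (1,5) (1,3) (0,2) [ray(0,-1) blocked at (2,3); ray(-1,0) blocked at (0,4); ray(1,-1) blocked at (4,2)]
  WK@(4,2): attacks (4,3) (4,1) (5,2) (3,2) (5,3) (5,1) (3,3) (3,1)
  WN@(5,2): attacks (4,4) (3,3) (4,0) (3,1)
  WR@(5,3): attacks (5,4) (5,5) (5,2) (4,3) (3,3) (2,3) [ray(0,1) blocked at (5,5); ray(0,-1) blocked at (5,2); ray(-1,0) blocked at (2,3)]
Union (22 distinct): (0,2) (0,4) (1,3) (1,4) (1,5) (2,3) (2,5) (3,1) (3,2) (3,3) (3,4) (3,5) (4,0) (4,1) (4,2) (4,3) (4,4) (5,1) (5,2) (5,3) (5,4) (5,5)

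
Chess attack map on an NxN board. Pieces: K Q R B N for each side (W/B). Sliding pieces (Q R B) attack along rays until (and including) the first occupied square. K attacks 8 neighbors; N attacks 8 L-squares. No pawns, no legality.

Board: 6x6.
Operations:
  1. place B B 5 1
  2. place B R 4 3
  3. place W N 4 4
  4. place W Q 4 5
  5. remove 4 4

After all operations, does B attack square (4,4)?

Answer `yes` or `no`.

Op 1: place BB@(5,1)
Op 2: place BR@(4,3)
Op 3: place WN@(4,4)
Op 4: place WQ@(4,5)
Op 5: remove (4,4)
Per-piece attacks for B:
  BR@(4,3): attacks (4,4) (4,5) (4,2) (4,1) (4,0) (5,3) (3,3) (2,3) (1,3) (0,3) [ray(0,1) blocked at (4,5)]
  BB@(5,1): attacks (4,2) (3,3) (2,4) (1,5) (4,0)
B attacks (4,4): yes

Answer: yes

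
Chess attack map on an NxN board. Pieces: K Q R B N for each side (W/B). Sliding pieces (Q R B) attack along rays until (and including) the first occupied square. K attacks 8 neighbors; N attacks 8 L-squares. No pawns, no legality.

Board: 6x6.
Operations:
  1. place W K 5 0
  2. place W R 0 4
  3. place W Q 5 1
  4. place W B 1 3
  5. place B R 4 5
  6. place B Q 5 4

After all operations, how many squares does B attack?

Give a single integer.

Op 1: place WK@(5,0)
Op 2: place WR@(0,4)
Op 3: place WQ@(5,1)
Op 4: place WB@(1,3)
Op 5: place BR@(4,5)
Op 6: place BQ@(5,4)
Per-piece attacks for B:
  BR@(4,5): attacks (4,4) (4,3) (4,2) (4,1) (4,0) (5,5) (3,5) (2,5) (1,5) (0,5)
  BQ@(5,4): attacks (5,5) (5,3) (5,2) (5,1) (4,4) (3,4) (2,4) (1,4) (0,4) (4,5) (4,3) (3,2) (2,1) (1,0) [ray(0,-1) blocked at (5,1); ray(-1,0) blocked at (0,4); ray(-1,1) blocked at (4,5)]
Union (21 distinct): (0,4) (0,5) (1,0) (1,4) (1,5) (2,1) (2,4) (2,5) (3,2) (3,4) (3,5) (4,0) (4,1) (4,2) (4,3) (4,4) (4,5) (5,1) (5,2) (5,3) (5,5)

Answer: 21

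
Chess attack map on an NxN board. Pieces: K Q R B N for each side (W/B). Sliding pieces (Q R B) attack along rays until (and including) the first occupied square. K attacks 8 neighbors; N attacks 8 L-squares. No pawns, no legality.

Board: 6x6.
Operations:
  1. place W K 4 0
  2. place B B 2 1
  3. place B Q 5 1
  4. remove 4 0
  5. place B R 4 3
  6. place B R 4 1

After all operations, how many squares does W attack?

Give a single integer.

Op 1: place WK@(4,0)
Op 2: place BB@(2,1)
Op 3: place BQ@(5,1)
Op 4: remove (4,0)
Op 5: place BR@(4,3)
Op 6: place BR@(4,1)
Per-piece attacks for W:
Union (0 distinct): (none)

Answer: 0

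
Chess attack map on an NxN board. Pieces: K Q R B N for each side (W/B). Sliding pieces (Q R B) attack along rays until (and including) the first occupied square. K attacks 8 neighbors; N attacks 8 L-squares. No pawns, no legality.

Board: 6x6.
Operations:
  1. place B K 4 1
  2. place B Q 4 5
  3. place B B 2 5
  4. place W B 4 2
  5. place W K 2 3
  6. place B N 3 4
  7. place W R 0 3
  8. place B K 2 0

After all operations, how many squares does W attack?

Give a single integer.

Answer: 19

Derivation:
Op 1: place BK@(4,1)
Op 2: place BQ@(4,5)
Op 3: place BB@(2,5)
Op 4: place WB@(4,2)
Op 5: place WK@(2,3)
Op 6: place BN@(3,4)
Op 7: place WR@(0,3)
Op 8: place BK@(2,0)
Per-piece attacks for W:
  WR@(0,3): attacks (0,4) (0,5) (0,2) (0,1) (0,0) (1,3) (2,3) [ray(1,0) blocked at (2,3)]
  WK@(2,3): attacks (2,4) (2,2) (3,3) (1,3) (3,4) (3,2) (1,4) (1,2)
  WB@(4,2): attacks (5,3) (5,1) (3,3) (2,4) (1,5) (3,1) (2,0) [ray(-1,-1) blocked at (2,0)]
Union (19 distinct): (0,0) (0,1) (0,2) (0,4) (0,5) (1,2) (1,3) (1,4) (1,5) (2,0) (2,2) (2,3) (2,4) (3,1) (3,2) (3,3) (3,4) (5,1) (5,3)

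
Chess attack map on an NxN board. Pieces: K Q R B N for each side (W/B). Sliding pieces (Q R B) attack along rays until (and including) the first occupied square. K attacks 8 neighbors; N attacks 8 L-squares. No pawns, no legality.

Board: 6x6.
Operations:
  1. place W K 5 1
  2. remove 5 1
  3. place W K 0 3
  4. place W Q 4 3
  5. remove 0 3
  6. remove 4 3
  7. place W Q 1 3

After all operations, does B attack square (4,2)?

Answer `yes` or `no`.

Answer: no

Derivation:
Op 1: place WK@(5,1)
Op 2: remove (5,1)
Op 3: place WK@(0,3)
Op 4: place WQ@(4,3)
Op 5: remove (0,3)
Op 6: remove (4,3)
Op 7: place WQ@(1,3)
Per-piece attacks for B:
B attacks (4,2): no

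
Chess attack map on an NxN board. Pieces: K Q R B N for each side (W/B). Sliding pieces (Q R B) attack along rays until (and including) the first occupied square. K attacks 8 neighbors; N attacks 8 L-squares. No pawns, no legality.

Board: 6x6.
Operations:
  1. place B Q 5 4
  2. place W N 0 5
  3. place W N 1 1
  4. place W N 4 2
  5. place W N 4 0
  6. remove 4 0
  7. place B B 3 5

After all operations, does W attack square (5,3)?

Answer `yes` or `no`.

Op 1: place BQ@(5,4)
Op 2: place WN@(0,5)
Op 3: place WN@(1,1)
Op 4: place WN@(4,2)
Op 5: place WN@(4,0)
Op 6: remove (4,0)
Op 7: place BB@(3,5)
Per-piece attacks for W:
  WN@(0,5): attacks (1,3) (2,4)
  WN@(1,1): attacks (2,3) (3,2) (0,3) (3,0)
  WN@(4,2): attacks (5,4) (3,4) (2,3) (5,0) (3,0) (2,1)
W attacks (5,3): no

Answer: no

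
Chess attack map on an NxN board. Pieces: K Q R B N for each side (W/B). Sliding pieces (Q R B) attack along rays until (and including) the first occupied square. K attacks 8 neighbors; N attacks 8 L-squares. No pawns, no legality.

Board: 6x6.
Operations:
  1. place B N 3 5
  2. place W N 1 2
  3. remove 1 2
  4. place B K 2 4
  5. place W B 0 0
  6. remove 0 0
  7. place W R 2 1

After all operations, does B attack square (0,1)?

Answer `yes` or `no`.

Op 1: place BN@(3,5)
Op 2: place WN@(1,2)
Op 3: remove (1,2)
Op 4: place BK@(2,4)
Op 5: place WB@(0,0)
Op 6: remove (0,0)
Op 7: place WR@(2,1)
Per-piece attacks for B:
  BK@(2,4): attacks (2,5) (2,3) (3,4) (1,4) (3,5) (3,3) (1,5) (1,3)
  BN@(3,5): attacks (4,3) (5,4) (2,3) (1,4)
B attacks (0,1): no

Answer: no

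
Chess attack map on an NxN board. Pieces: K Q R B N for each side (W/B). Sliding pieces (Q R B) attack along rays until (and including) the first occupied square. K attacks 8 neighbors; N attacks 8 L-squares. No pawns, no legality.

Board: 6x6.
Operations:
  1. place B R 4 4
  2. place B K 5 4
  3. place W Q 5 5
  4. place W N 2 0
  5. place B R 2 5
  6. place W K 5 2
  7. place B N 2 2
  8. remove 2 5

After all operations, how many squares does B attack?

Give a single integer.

Op 1: place BR@(4,4)
Op 2: place BK@(5,4)
Op 3: place WQ@(5,5)
Op 4: place WN@(2,0)
Op 5: place BR@(2,5)
Op 6: place WK@(5,2)
Op 7: place BN@(2,2)
Op 8: remove (2,5)
Per-piece attacks for B:
  BN@(2,2): attacks (3,4) (4,3) (1,4) (0,3) (3,0) (4,1) (1,0) (0,1)
  BR@(4,4): attacks (4,5) (4,3) (4,2) (4,1) (4,0) (5,4) (3,4) (2,4) (1,4) (0,4) [ray(1,0) blocked at (5,4)]
  BK@(5,4): attacks (5,5) (5,3) (4,4) (4,5) (4,3)
Union (17 distinct): (0,1) (0,3) (0,4) (1,0) (1,4) (2,4) (3,0) (3,4) (4,0) (4,1) (4,2) (4,3) (4,4) (4,5) (5,3) (5,4) (5,5)

Answer: 17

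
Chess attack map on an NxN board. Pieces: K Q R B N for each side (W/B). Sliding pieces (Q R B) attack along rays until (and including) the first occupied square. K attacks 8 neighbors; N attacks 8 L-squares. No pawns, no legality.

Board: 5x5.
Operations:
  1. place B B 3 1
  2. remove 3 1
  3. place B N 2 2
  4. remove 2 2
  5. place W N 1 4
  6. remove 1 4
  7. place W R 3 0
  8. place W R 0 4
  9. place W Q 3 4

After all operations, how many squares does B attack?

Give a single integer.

Answer: 0

Derivation:
Op 1: place BB@(3,1)
Op 2: remove (3,1)
Op 3: place BN@(2,2)
Op 4: remove (2,2)
Op 5: place WN@(1,4)
Op 6: remove (1,4)
Op 7: place WR@(3,0)
Op 8: place WR@(0,4)
Op 9: place WQ@(3,4)
Per-piece attacks for B:
Union (0 distinct): (none)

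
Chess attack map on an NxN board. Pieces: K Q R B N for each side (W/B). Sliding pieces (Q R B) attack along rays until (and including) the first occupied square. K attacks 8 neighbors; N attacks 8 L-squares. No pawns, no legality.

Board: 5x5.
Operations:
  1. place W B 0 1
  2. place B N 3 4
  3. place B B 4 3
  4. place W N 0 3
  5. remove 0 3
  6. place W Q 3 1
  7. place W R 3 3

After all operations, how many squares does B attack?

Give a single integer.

Answer: 7

Derivation:
Op 1: place WB@(0,1)
Op 2: place BN@(3,4)
Op 3: place BB@(4,3)
Op 4: place WN@(0,3)
Op 5: remove (0,3)
Op 6: place WQ@(3,1)
Op 7: place WR@(3,3)
Per-piece attacks for B:
  BN@(3,4): attacks (4,2) (2,2) (1,3)
  BB@(4,3): attacks (3,4) (3,2) (2,1) (1,0) [ray(-1,1) blocked at (3,4)]
Union (7 distinct): (1,0) (1,3) (2,1) (2,2) (3,2) (3,4) (4,2)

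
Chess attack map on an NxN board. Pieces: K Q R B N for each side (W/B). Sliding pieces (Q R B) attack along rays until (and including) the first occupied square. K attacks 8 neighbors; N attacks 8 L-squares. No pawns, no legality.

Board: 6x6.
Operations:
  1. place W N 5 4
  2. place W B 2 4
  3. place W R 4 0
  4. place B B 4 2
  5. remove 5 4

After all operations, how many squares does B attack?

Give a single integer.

Op 1: place WN@(5,4)
Op 2: place WB@(2,4)
Op 3: place WR@(4,0)
Op 4: place BB@(4,2)
Op 5: remove (5,4)
Per-piece attacks for B:
  BB@(4,2): attacks (5,3) (5,1) (3,3) (2,4) (3,1) (2,0) [ray(-1,1) blocked at (2,4)]
Union (6 distinct): (2,0) (2,4) (3,1) (3,3) (5,1) (5,3)

Answer: 6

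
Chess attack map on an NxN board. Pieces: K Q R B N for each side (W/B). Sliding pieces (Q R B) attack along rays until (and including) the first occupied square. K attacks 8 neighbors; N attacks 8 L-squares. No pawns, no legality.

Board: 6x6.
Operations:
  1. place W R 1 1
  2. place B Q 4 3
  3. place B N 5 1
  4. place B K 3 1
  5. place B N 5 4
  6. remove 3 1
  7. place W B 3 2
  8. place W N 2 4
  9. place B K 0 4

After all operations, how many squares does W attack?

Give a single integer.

Op 1: place WR@(1,1)
Op 2: place BQ@(4,3)
Op 3: place BN@(5,1)
Op 4: place BK@(3,1)
Op 5: place BN@(5,4)
Op 6: remove (3,1)
Op 7: place WB@(3,2)
Op 8: place WN@(2,4)
Op 9: place BK@(0,4)
Per-piece attacks for W:
  WR@(1,1): attacks (1,2) (1,3) (1,4) (1,5) (1,0) (2,1) (3,1) (4,1) (5,1) (0,1) [ray(1,0) blocked at (5,1)]
  WN@(2,4): attacks (4,5) (0,5) (3,2) (4,3) (1,2) (0,3)
  WB@(3,2): attacks (4,3) (4,1) (5,0) (2,3) (1,4) (0,5) (2,1) (1,0) [ray(1,1) blocked at (4,3)]
Union (17 distinct): (0,1) (0,3) (0,5) (1,0) (1,2) (1,3) (1,4) (1,5) (2,1) (2,3) (3,1) (3,2) (4,1) (4,3) (4,5) (5,0) (5,1)

Answer: 17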